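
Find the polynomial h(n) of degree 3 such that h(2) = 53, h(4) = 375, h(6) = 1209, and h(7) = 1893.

Using the Lagrange interpolation formula with nodes 2, 4, 6, 7:
  L_0(n) = (n - 4)(n - 6)(n - 7) / -40
  L_1(n) = (n - 2)(n - 6)(n - 7) / 12
  L_2(n) = (n - 2)(n - 4)(n - 7) / -8
  L_3(n) = (n - 2)(n - 4)(n - 6) / 15
Then h(n) = 53·L_0(n) + 375·L_1(n) + 1209·L_2(n) + 1893·L_3(n).
Expanding and collecting terms gives h(n) = 5n^3 + 4n^2 - 3n + 3.
Check: h(2) = 53. ✓

h(n) = 5n^3 + 4n^2 - 3n + 3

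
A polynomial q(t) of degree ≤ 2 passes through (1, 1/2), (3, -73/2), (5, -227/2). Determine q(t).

Using the Lagrange interpolation formula with nodes 1, 3, 5:
  L_0(t) = (t - 3)(t - 5) / 8
  L_1(t) = (t - 1)(t - 5) / -4
  L_2(t) = (t - 1)(t - 3) / 8
Then q(t) = 1/2·L_0(t) - 73/2·L_1(t) - 227/2·L_2(t).
Expanding and collecting terms gives q(t) = -5t² + (3/2)t + 4.
Check: q(5) = -227/2. ✓

q(t) = -5t^2 + (3/2)t + 4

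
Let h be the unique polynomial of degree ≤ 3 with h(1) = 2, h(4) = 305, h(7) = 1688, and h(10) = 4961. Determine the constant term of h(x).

Write h(x) = ax^3 + bx^2 + cx + d. Substituting each data point gives a linear system:
  a + b + c + d = 2
  64a + 16b + 4c + d = 305
  343a + 49b + 7c + d = 1688
  1000a + 100b + 10c + d = 4961
Solving the system yields a = 5, b = 0, c = -4, d = 1.
So h(x) = 5x³ - 4x + 1.
The constant term is 1.

1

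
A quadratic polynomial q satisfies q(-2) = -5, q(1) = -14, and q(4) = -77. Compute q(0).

-5

Write q(t) = at^2 + bt + c. Substituting each data point gives a linear system:
  4a - 2b + c = -5
  a + b + c = -14
  16a + 4b + c = -77
Solving the system yields a = -3, b = -6, c = -5.
So q(t) = -3t² - 6t - 5.
Then q(0) = -5.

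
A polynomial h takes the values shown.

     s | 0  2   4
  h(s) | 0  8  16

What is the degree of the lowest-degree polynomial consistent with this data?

Forward differences of the values at s = 0, 2, 4:
  h  : 0  8  16
  Δ  : 8  8
  Δ^2: 0
The first differences are constant (8) and nonzero, while all higher differences vanish, so the minimal degree is 1.

1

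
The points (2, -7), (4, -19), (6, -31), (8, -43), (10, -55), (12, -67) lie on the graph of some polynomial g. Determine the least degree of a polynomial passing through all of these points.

Forward differences of the values at s = 2, 4, 6, 8, 10, 12:
  g  : -7  -19  -31  -43  -55  -67
  Δ  : -12  -12  -12  -12  -12
  Δ^2: 0  0  0  0
  Δ^3: 0  0  0
  Δ^4: 0  0
  Δ^5: 0
The first differences are constant (-12) and nonzero, while all higher differences vanish, so the minimal degree is 1.

1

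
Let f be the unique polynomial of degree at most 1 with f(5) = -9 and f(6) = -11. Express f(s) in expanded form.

Write f(s) = as + b. Substituting each data point gives a linear system:
  5a + b = -9
  6a + b = -11
Solving the system yields a = -2, b = 1.
So f(s) = -2s + 1.
Check: f(6) = -11. ✓

f(s) = -2s + 1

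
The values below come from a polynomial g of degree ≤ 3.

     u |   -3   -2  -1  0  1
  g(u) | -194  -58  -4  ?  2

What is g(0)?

4

The 4 known points determine the degree-3 polynomial uniquely.
Write g(u) = au^3 + bu^2 + cu + d. Substituting each data point gives a linear system:
  -27a + 9b - 3c + d = -194
  -8a + 4b - 2c + d = -58
  -a + b - c + d = -4
  a + b + c + d = 2
Solving the system yields a = 6, b = -5, c = -3, d = 4.
So g(u) = 6u^3 - 5u^2 - 3u + 4.
Then g(0) = 4.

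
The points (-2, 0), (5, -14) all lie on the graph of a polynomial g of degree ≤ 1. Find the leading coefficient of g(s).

Write g(s) = as + b. Substituting each data point gives a linear system:
  -2a + b = 0
  5a + b = -14
Solving the system yields a = -2, b = -4.
So g(s) = -2s - 4.
The leading coefficient is -2.

-2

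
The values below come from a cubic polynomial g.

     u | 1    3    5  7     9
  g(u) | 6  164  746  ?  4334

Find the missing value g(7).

On equispaced nodes a degree-3 polynomial has vanishing fourth forward difference, so
  g(1) - 4·g(3) + 6·g(5) - 4·g(7) + g(9) = 0.
Substituting the known values and solving for g(7):
  -4·g(7) = -8160
  g(7) = 2040.

2040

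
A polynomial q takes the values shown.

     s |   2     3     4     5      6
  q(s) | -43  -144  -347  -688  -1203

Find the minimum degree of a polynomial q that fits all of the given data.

3

Forward differences of the values at s = 2, 3, 4, 5, 6:
  q  : -43  -144  -347  -688  -1203
  Δ  : -101  -203  -341  -515
  Δ^2: -102  -138  -174
  Δ^3: -36  -36
  Δ^4: 0
The third differences are constant (-36) and nonzero, while all higher differences vanish, so the minimal degree is 3.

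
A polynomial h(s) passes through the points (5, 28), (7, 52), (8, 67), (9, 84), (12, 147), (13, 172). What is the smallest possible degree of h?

2

Divided differences on the nodes 5, 7, 8, 9, 12, 13:
  order 0: 28  52  67  84  147  172
  order 1: 12  15  17  21  25
  order 2: 1  1  1  1
  order 3: 0  0  0
  order 4: 0  0
  order 5: 0
The order-2 divided differences are all 1 (nonzero) and every higher order vanishes, so the data lies on a polynomial of degree exactly 2.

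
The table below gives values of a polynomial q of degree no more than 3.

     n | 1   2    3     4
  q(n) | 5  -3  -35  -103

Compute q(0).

1

Write q(n) = an^3 + bn^2 + cn + d. Substituting each data point gives a linear system:
  a + b + c + d = 5
  8a + 4b + 2c + d = -3
  27a + 9b + 3c + d = -35
  64a + 16b + 4c + d = -103
Solving the system yields a = -2, b = 0, c = 6, d = 1.
So q(n) = -2n³ + 6n + 1.
Then q(0) = 1.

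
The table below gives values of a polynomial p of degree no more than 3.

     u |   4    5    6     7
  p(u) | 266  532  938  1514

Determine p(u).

p(u) = 5u^3 - 5u^2 + 6u + 2

Write p(u) = au^3 + bu^2 + cu + d. Substituting each data point gives a linear system:
  64a + 16b + 4c + d = 266
  125a + 25b + 5c + d = 532
  216a + 36b + 6c + d = 938
  343a + 49b + 7c + d = 1514
Solving the system yields a = 5, b = -5, c = 6, d = 2.
So p(u) = 5u^3 - 5u^2 + 6u + 2.
Check: p(4) = 266. ✓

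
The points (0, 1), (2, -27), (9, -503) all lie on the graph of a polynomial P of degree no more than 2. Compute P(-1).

-3

Using the Lagrange interpolation formula with nodes 0, 2, 9:
  L_0(x) = (x - 2)(x - 9) / 18
  L_1(x) = x(x - 9) / -14
  L_2(x) = x(x - 2) / 63
Then P(x) = 1·L_0(x) - 27·L_1(x) - 503·L_2(x).
Expanding and collecting terms gives P(x) = -6x^2 - 2x + 1.
Evaluating at x = -1: P(-1) = -3.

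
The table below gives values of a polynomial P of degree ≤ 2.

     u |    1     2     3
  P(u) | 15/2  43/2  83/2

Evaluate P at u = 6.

Using the Lagrange interpolation formula with nodes 1, 2, 3:
  L_0(u) = (u - 2)(u - 3) / 2
  L_1(u) = (u - 1)(u - 3) / -1
  L_2(u) = (u - 1)(u - 2) / 2
Then P(u) = 15/2·L_0(u) + 43/2·L_1(u) + 83/2·L_2(u).
Expanding and collecting terms gives P(u) = 3u^2 + 5u - 1/2.
Evaluating at u = 6: P(6) = 275/2.

275/2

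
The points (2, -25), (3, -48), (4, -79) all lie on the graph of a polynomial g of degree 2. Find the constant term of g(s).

-3

Write g(s) = as^2 + bs + c. Substituting each data point gives a linear system:
  4a + 2b + c = -25
  9a + 3b + c = -48
  16a + 4b + c = -79
Solving the system yields a = -4, b = -3, c = -3.
So g(s) = -4s^2 - 3s - 3.
The constant term is -3.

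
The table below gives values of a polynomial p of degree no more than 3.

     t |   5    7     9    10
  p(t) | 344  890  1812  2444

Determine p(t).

p(t) = 2t^3 + 5t^2 - 5t - 6

Write p(t) = at^3 + bt^2 + ct + d. Substituting each data point gives a linear system:
  125a + 25b + 5c + d = 344
  343a + 49b + 7c + d = 890
  729a + 81b + 9c + d = 1812
  1000a + 100b + 10c + d = 2444
Solving the system yields a = 2, b = 5, c = -5, d = -6.
So p(t) = 2t^3 + 5t^2 - 5t - 6.
Check: p(10) = 2444. ✓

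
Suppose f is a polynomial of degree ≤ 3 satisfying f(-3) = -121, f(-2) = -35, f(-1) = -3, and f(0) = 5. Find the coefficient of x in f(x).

6

Write f(x) = ax^3 + bx^2 + cx + d. Substituting each data point gives a linear system:
  -27a + 9b - 3c + d = -121
  -8a + 4b - 2c + d = -35
  -a + b - c + d = -3
  d = 5
Solving the system yields a = 5, b = 3, c = 6, d = 5.
So f(x) = 5x³ + 3x² + 6x + 5.
The coefficient of x is 6.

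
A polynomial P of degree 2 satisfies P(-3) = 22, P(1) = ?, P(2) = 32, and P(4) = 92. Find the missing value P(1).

The 3 known points determine the degree-2 polynomial uniquely.
Write P(n) = an^2 + bn + c. Substituting each data point gives a linear system:
  9a - 3b + c = 22
  4a + 2b + c = 32
  16a + 4b + c = 92
Solving the system yields a = 4, b = 6, c = 4.
So P(n) = 4n^2 + 6n + 4.
Then P(1) = 14.

14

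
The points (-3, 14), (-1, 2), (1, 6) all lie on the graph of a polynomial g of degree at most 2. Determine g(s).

Write g(s) = as^2 + bs + c. Substituting each data point gives a linear system:
  9a - 3b + c = 14
  a - b + c = 2
  a + b + c = 6
Solving the system yields a = 2, b = 2, c = 2.
So g(s) = 2s^2 + 2s + 2.
Check: g(-1) = 2. ✓

g(s) = 2s^2 + 2s + 2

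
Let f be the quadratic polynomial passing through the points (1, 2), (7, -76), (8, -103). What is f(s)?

f(s) = -2s^2 + 3s + 1

Write f(s) = as^2 + bs + c. Substituting each data point gives a linear system:
  a + b + c = 2
  49a + 7b + c = -76
  64a + 8b + c = -103
Solving the system yields a = -2, b = 3, c = 1.
So f(s) = -2s^2 + 3s + 1.
Check: f(7) = -76. ✓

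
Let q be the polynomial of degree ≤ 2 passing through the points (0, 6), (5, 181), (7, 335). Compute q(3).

Using the Lagrange interpolation formula with nodes 0, 5, 7:
  L_0(s) = (s - 5)(s - 7) / 35
  L_1(s) = s(s - 7) / -10
  L_2(s) = s(s - 5) / 14
Then q(s) = 6·L_0(s) + 181·L_1(s) + 335·L_2(s).
Expanding and collecting terms gives q(s) = 6s² + 5s + 6.
Evaluating at s = 3: q(3) = 75.

75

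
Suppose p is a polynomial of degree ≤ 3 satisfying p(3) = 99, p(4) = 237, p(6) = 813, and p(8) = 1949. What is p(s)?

Using the Lagrange interpolation formula with nodes 3, 4, 6, 8:
  L_0(s) = (s - 4)(s - 6)(s - 8) / -15
  L_1(s) = (s - 3)(s - 6)(s - 8) / 8
  L_2(s) = (s - 3)(s - 4)(s - 8) / -12
  L_3(s) = (s - 3)(s - 4)(s - 6) / 40
Then p(s) = 99·L_0(s) + 237·L_1(s) + 813·L_2(s) + 1949·L_3(s).
Expanding and collecting terms gives p(s) = 4s^3 - 2s^2 + 4s - 3.
Check: p(4) = 237. ✓

p(s) = 4s^3 - 2s^2 + 4s - 3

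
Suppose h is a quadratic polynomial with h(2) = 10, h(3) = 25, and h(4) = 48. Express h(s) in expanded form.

Using the Lagrange interpolation formula with nodes 2, 3, 4:
  L_0(s) = (s - 3)(s - 4) / 2
  L_1(s) = (s - 2)(s - 4) / -1
  L_2(s) = (s - 2)(s - 3) / 2
Then h(s) = 10·L_0(s) + 25·L_1(s) + 48·L_2(s).
Expanding and collecting terms gives h(s) = 4s^2 - 5s + 4.
Check: h(4) = 48. ✓

h(s) = 4s^2 - 5s + 4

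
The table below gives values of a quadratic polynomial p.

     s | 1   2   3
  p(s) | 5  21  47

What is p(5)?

129

Using the Lagrange interpolation formula with nodes 1, 2, 3:
  L_0(s) = (s - 2)(s - 3) / 2
  L_1(s) = (s - 1)(s - 3) / -1
  L_2(s) = (s - 1)(s - 2) / 2
Then p(s) = 5·L_0(s) + 21·L_1(s) + 47·L_2(s).
Expanding and collecting terms gives p(s) = 5s^2 + s - 1.
Evaluating at s = 5: p(5) = 129.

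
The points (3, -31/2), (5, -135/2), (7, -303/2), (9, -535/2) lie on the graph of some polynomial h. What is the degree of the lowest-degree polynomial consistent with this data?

Forward differences of the values at x = 3, 5, 7, 9:
  h  : -31/2  -135/2  -303/2  -535/2
  Δ  : -52  -84  -116
  Δ^2: -32  -32
  Δ^3: 0
The second differences are constant (-32) and nonzero, while all higher differences vanish, so the minimal degree is 2.

2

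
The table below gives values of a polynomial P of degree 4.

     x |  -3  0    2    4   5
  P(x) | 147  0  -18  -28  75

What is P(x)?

Write P(x) = ax^4 + bx^3 + cx^2 + dx + e. Substituting each data point gives a linear system:
  81a - 27b + 9c - 3d + e = 147
  e = 0
  16a + 8b + 4c + 2d + e = -18
  256a + 64b + 16c + 4d + e = -28
  625a + 125b + 25c + 5d + e = 75
Solving the system yields a = 1, b = -4, c = -3, d = 5, e = 0.
So P(x) = x^4 - 4x^3 - 3x^2 + 5x.
Check: P(4) = -28. ✓

P(x) = x^4 - 4x^3 - 3x^2 + 5x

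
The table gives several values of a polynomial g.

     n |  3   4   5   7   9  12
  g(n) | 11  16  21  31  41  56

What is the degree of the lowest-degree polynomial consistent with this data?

Divided differences on the nodes 3, 4, 5, 7, 9, 12:
  order 0: 11  16  21  31  41  56
  order 1: 5  5  5  5  5
  order 2: 0  0  0  0
  order 3: 0  0  0
  order 4: 0  0
  order 5: 0
The order-1 divided differences are all 5 (nonzero) and every higher order vanishes, so the data lies on a polynomial of degree exactly 1.

1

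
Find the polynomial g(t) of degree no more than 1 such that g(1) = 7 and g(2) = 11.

Using the Lagrange interpolation formula with nodes 1, 2:
  L_0(t) = (t - 2) / -1
  L_1(t) = (t - 1) / 1
Then g(t) = 7·L_0(t) + 11·L_1(t).
Expanding and collecting terms gives g(t) = 4t + 3.
Check: g(2) = 11. ✓

g(t) = 4t + 3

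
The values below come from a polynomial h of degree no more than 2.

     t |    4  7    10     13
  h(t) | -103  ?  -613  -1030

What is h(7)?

-304

The 3 known points determine the degree-2 polynomial uniquely.
Write h(t) = at^2 + bt + c. Substituting each data point gives a linear system:
  16a + 4b + c = -103
  100a + 10b + c = -613
  169a + 13b + c = -1030
Solving the system yields a = -6, b = -1, c = -3.
So h(t) = -6t^2 - t - 3.
Then h(7) = -304.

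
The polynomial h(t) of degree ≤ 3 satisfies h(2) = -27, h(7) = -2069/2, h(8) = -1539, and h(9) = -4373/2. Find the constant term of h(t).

5

Write h(t) = at^3 + bt^2 + ct + d. Substituting each data point gives a linear system:
  8a + 4b + 2c + d = -27
  343a + 49b + 7c + d = -2069/2
  512a + 64b + 8c + d = -1539
  729a + 81b + 9c + d = -4373/2
Solving the system yields a = -3, b = 1/2, c = -5, d = 5.
So h(t) = -3t³ + (1/2)t² - 5t + 5.
The constant term is 5.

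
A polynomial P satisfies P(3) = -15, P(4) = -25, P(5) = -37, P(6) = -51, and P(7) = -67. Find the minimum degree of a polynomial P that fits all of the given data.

Forward differences of the values at s = 3, 4, 5, 6, 7:
  P  : -15  -25  -37  -51  -67
  Δ  : -10  -12  -14  -16
  Δ^2: -2  -2  -2
  Δ^3: 0  0
  Δ^4: 0
The second differences are constant (-2) and nonzero, while all higher differences vanish, so the minimal degree is 2.

2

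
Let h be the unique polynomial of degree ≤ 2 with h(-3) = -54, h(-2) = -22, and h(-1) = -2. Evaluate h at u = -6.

Using the Lagrange interpolation formula with nodes -3, -2, -1:
  L_0(u) = (u + 2)(u + 1) / 2
  L_1(u) = (u + 3)(u + 1) / -1
  L_2(u) = (u + 3)(u + 2) / 2
Then h(u) = -54·L_0(u) - 22·L_1(u) - 2·L_2(u).
Expanding and collecting terms gives h(u) = -6u^2 + 2u + 6.
Evaluating at u = -6: h(-6) = -222.

-222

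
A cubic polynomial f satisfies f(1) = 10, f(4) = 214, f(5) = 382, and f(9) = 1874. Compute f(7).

Using the Lagrange interpolation formula with nodes 1, 4, 5, 9:
  L_0(s) = (s - 4)(s - 5)(s - 9) / -96
  L_1(s) = (s - 1)(s - 5)(s - 9) / 15
  L_2(s) = (s - 1)(s - 4)(s - 9) / -16
  L_3(s) = (s - 1)(s - 4)(s - 5) / 160
Then f(s) = 10·L_0(s) + 214·L_1(s) + 382·L_2(s) + 1874·L_3(s).
Expanding and collecting terms gives f(s) = 2s³ + 5s² + s + 2.
Evaluating at s = 7: f(7) = 940.

940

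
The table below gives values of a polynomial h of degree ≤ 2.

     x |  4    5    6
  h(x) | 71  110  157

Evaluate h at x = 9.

346

Using the Lagrange interpolation formula with nodes 4, 5, 6:
  L_0(x) = (x - 5)(x - 6) / 2
  L_1(x) = (x - 4)(x - 6) / -1
  L_2(x) = (x - 4)(x - 5) / 2
Then h(x) = 71·L_0(x) + 110·L_1(x) + 157·L_2(x).
Expanding and collecting terms gives h(x) = 4x^2 + 3x - 5.
Evaluating at x = 9: h(9) = 346.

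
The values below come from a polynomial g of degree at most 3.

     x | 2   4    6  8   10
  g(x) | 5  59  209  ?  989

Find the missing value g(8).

503

The 4 known points determine the degree-3 polynomial uniquely.
Write g(x) = ax^3 + bx^2 + cx + d. Substituting each data point gives a linear system:
  8a + 4b + 2c + d = 5
  64a + 16b + 4c + d = 59
  216a + 36b + 6c + d = 209
  1000a + 100b + 10c + d = 989
Solving the system yields a = 1, b = 0, c = -1, d = -1.
So g(x) = x^3 - x - 1.
Then g(8) = 503.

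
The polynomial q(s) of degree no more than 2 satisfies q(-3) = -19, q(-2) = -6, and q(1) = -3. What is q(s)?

Using the Lagrange interpolation formula with nodes -3, -2, 1:
  L_0(s) = (s + 2)(s - 1) / 4
  L_1(s) = (s + 3)(s - 1) / -3
  L_2(s) = (s + 3)(s + 2) / 12
Then q(s) = -19·L_0(s) - 6·L_1(s) - 3·L_2(s).
Expanding and collecting terms gives q(s) = -3s^2 - 2s + 2.
Check: q(-3) = -19. ✓

q(s) = -3s^2 - 2s + 2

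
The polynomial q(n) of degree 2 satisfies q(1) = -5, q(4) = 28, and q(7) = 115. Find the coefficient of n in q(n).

Write q(n) = an^2 + bn + c. Substituting each data point gives a linear system:
  a + b + c = -5
  16a + 4b + c = 28
  49a + 7b + c = 115
Solving the system yields a = 3, b = -4, c = -4.
So q(n) = 3n² - 4n - 4.
The coefficient of n is -4.

-4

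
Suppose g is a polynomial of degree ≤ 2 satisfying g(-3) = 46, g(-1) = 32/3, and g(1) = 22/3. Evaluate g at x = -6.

159

Forward differences of the values at x = -3, -1, 1:
  g  : 46  32/3  22/3
  Δ  : -106/3  -10/3
  Δ^2: 32
The second differences are constant, confirming degree 2.
Interpolating (Newton forward form) and evaluating at x = -6 gives g(-6) = 159.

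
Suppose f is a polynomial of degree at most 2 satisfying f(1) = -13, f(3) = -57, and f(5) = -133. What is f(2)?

Write f(s) = as^2 + bs + c. Substituting each data point gives a linear system:
  a + b + c = -13
  9a + 3b + c = -57
  25a + 5b + c = -133
Solving the system yields a = -4, b = -6, c = -3.
So f(s) = -4s^2 - 6s - 3.
Then f(2) = -31.

-31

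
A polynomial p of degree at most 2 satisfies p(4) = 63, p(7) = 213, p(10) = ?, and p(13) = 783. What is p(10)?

The 3 known points determine the degree-2 polynomial uniquely.
Write p(x) = ax^2 + bx + c. Substituting each data point gives a linear system:
  16a + 4b + c = 63
  49a + 7b + c = 213
  169a + 13b + c = 783
Solving the system yields a = 5, b = -5, c = 3.
So p(x) = 5x^2 - 5x + 3.
Then p(10) = 453.

453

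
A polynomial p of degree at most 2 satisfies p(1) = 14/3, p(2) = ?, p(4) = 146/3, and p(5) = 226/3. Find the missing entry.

The 3 known points determine the degree-2 polynomial uniquely.
Write p(t) = at^2 + bt + c. Substituting each data point gives a linear system:
  a + b + c = 14/3
  16a + 4b + c = 146/3
  25a + 5b + c = 226/3
Solving the system yields a = 3, b = -1/3, c = 2.
So p(t) = 3t^2 - (1/3)t + 2.
Then p(2) = 40/3.

40/3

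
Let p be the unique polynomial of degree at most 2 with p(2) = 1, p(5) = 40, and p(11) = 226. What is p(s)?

Write p(s) = as^2 + bs + c. Substituting each data point gives a linear system:
  4a + 2b + c = 1
  25a + 5b + c = 40
  121a + 11b + c = 226
Solving the system yields a = 2, b = -1, c = -5.
So p(s) = 2s^2 - s - 5.
Check: p(5) = 40. ✓

p(s) = 2s^2 - s - 5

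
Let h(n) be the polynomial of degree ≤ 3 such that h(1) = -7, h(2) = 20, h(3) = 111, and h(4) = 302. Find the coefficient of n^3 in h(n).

Write h(n) = an^3 + bn^2 + cn + d. Substituting each data point gives a linear system:
  a + b + c + d = -7
  8a + 4b + 2c + d = 20
  27a + 9b + 3c + d = 111
  64a + 16b + 4c + d = 302
Solving the system yields a = 6, b = -4, c = -3, d = -6.
So h(n) = 6n^3 - 4n^2 - 3n - 6.
The leading coefficient is 6.

6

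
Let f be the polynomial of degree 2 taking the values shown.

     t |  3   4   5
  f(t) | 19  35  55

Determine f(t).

f(t) = 2t^2 + 2t - 5

Using the Lagrange interpolation formula with nodes 3, 4, 5:
  L_0(t) = (t - 4)(t - 5) / 2
  L_1(t) = (t - 3)(t - 5) / -1
  L_2(t) = (t - 3)(t - 4) / 2
Then f(t) = 19·L_0(t) + 35·L_1(t) + 55·L_2(t).
Expanding and collecting terms gives f(t) = 2t^2 + 2t - 5.
Check: f(4) = 35. ✓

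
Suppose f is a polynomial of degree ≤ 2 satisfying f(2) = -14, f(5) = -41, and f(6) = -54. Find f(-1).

-5

Write f(x) = ax^2 + bx + c. Substituting each data point gives a linear system:
  4a + 2b + c = -14
  25a + 5b + c = -41
  36a + 6b + c = -54
Solving the system yields a = -1, b = -2, c = -6.
So f(x) = -x² - 2x - 6.
Then f(-1) = -5.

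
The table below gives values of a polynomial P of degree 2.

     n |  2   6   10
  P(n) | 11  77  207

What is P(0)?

Write P(n) = an^2 + bn + c. Substituting each data point gives a linear system:
  4a + 2b + c = 11
  36a + 6b + c = 77
  100a + 10b + c = 207
Solving the system yields a = 2, b = 1/2, c = 2.
So P(n) = 2n^2 + (1/2)n + 2.
Then P(0) = 2.

2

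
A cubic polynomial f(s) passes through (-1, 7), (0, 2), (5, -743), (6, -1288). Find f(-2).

Using the Lagrange interpolation formula with nodes -1, 0, 5, 6:
  L_0(s) = s(s - 5)(s - 6) / -42
  L_1(s) = (s + 1)(s - 5)(s - 6) / 30
  L_2(s) = (s + 1)s(s - 6) / -30
  L_3(s) = (s + 1)s(s - 5) / 42
Then f(s) = 7·L_0(s) + 2·L_1(s) - 743·L_2(s) - 1288·L_3(s).
Expanding and collecting terms gives f(s) = -6s^3 + s + 2.
Evaluating at s = -2: f(-2) = 48.

48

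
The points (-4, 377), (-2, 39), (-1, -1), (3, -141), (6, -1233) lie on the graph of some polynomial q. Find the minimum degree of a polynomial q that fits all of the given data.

3

Divided differences on the nodes -4, -2, -1, 3, 6:
  order 0: 377  39  -1  -141  -1233
  order 1: -169  -40  -35  -364
  order 2: 43  1  -47
  order 3: -6  -6
  order 4: 0
The order-3 divided differences are all -6 (nonzero) and every higher order vanishes, so the data lies on a polynomial of degree exactly 3.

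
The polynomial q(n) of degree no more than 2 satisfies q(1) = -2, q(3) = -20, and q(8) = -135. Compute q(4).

Write q(n) = an^2 + bn + c. Substituting each data point gives a linear system:
  a + b + c = -2
  9a + 3b + c = -20
  64a + 8b + c = -135
Solving the system yields a = -2, b = -1, c = 1.
So q(n) = -2n² - n + 1.
Then q(4) = -35.

-35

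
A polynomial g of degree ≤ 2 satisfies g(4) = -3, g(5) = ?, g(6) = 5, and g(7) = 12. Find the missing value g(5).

On equispaced nodes a degree-2 polynomial has vanishing third forward difference, so
  - g(4) + 3·g(5) - 3·g(6) + g(7) = 0.
Substituting the known values and solving for g(5):
  3·g(5) = 0
  g(5) = 0.

0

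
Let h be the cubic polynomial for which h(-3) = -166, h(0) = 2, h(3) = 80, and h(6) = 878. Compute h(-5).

-728

Using the Lagrange interpolation formula with nodes -3, 0, 3, 6:
  L_0(x) = x(x - 3)(x - 6) / -162
  L_1(x) = (x + 3)(x - 3)(x - 6) / 54
  L_2(x) = (x + 3)x(x - 6) / -54
  L_3(x) = (x + 3)x(x - 3) / 162
Then h(x) = -166·L_0(x) + 2·L_1(x) + 80·L_2(x) + 878·L_3(x).
Expanding and collecting terms gives h(x) = 5x³ - 5x² - 4x + 2.
Evaluating at x = -5: h(-5) = -728.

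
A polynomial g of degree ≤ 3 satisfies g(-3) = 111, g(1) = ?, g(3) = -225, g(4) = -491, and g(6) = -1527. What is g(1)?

The 4 known points determine the degree-3 polynomial uniquely.
Write g(n) = an^3 + bn^2 + cn + d. Substituting each data point gives a linear system:
  -27a + 9b - 3c + d = 111
  27a + 9b + 3c + d = -225
  64a + 16b + 4c + d = -491
  216a + 36b + 6c + d = -1527
Solving the system yields a = -6, b = -6, c = -2, d = -3.
So g(n) = -6n³ - 6n² - 2n - 3.
Then g(1) = -17.

-17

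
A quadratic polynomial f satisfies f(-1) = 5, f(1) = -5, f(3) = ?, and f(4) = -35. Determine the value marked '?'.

The 3 known points determine the degree-2 polynomial uniquely.
Write f(u) = au^2 + bu + c. Substituting each data point gives a linear system:
  a - b + c = 5
  a + b + c = -5
  16a + 4b + c = -35
Solving the system yields a = -1, b = -5, c = 1.
So f(u) = -u^2 - 5u + 1.
Then f(3) = -23.

-23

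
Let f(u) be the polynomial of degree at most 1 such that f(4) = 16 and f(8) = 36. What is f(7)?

Using the Lagrange interpolation formula with nodes 4, 8:
  L_0(u) = (u - 8) / -4
  L_1(u) = (u - 4) / 4
Then f(u) = 16·L_0(u) + 36·L_1(u).
Expanding and collecting terms gives f(u) = 5u - 4.
Evaluating at u = 7: f(7) = 31.

31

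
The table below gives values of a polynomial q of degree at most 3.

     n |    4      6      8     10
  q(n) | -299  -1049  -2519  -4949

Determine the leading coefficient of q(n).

-5

Write q(n) = an^3 + bn^2 + cn + d. Substituting each data point gives a linear system:
  64a + 16b + 4c + d = -299
  216a + 36b + 6c + d = -1049
  512a + 64b + 8c + d = -2519
  1000a + 100b + 10c + d = -4949
Solving the system yields a = -5, b = 0, c = 5, d = 1.
So q(n) = -5n^3 + 5n + 1.
The leading coefficient is -5.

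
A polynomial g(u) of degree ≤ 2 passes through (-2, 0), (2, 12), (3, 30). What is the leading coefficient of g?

Write g(u) = au^2 + bu + c. Substituting each data point gives a linear system:
  4a - 2b + c = 0
  4a + 2b + c = 12
  9a + 3b + c = 30
Solving the system yields a = 3, b = 3, c = -6.
So g(u) = 3u^2 + 3u - 6.
The leading coefficient is 3.

3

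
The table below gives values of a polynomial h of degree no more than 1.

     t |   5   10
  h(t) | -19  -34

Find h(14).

Write h(t) = at + b. Substituting each data point gives a linear system:
  5a + b = -19
  10a + b = -34
Solving the system yields a = -3, b = -4.
So h(t) = -3t - 4.
Then h(14) = -46.

-46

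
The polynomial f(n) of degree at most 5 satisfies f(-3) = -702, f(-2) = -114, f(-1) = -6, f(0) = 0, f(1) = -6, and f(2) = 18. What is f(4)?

Forward differences of the values at n = -3, -2, -1, 0, 1, 2:
  f  : -702  -114  -6  0  -6  18
  Δ  : 588  108  6  -6  24
  Δ^2: -480  -102  -12  30
  Δ^3: 378  90  42
  Δ^4: -288  -48
  Δ^5: 240
The fifth differences are constant, confirming degree 5.
Interpolating (Newton forward form) and evaluating at n = 4 gives f(4) = 1524.

1524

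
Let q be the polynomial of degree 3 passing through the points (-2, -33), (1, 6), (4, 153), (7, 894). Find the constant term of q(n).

Write q(n) = an^3 + bn^2 + cn + d. Substituting each data point gives a linear system:
  -8a + 4b - 2c + d = -33
  a + b + c + d = 6
  64a + 16b + 4c + d = 153
  343a + 49b + 7c + d = 894
Solving the system yields a = 3, b = -3, c = 1, d = 5.
So q(n) = 3n³ - 3n² + n + 5.
The constant term is 5.

5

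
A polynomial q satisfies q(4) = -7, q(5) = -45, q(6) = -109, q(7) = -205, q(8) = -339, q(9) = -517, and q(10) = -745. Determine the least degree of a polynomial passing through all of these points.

Forward differences of the values at s = 4, 5, 6, 7, 8, 9, 10:
  q  : -7  -45  -109  -205  -339  -517  -745
  Δ  : -38  -64  -96  -134  -178  -228
  Δ^2: -26  -32  -38  -44  -50
  Δ^3: -6  -6  -6  -6
  Δ^4: 0  0  0
  Δ^5: 0  0
  Δ^6: 0
The third differences are constant (-6) and nonzero, while all higher differences vanish, so the minimal degree is 3.

3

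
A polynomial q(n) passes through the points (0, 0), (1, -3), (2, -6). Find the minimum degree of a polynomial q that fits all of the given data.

Forward differences of the values at n = 0, 1, 2:
  q  : 0  -3  -6
  Δ  : -3  -3
  Δ^2: 0
The first differences are constant (-3) and nonzero, while all higher differences vanish, so the minimal degree is 1.

1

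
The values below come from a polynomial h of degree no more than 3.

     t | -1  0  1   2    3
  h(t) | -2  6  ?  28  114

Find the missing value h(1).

4

The 4 known points determine the degree-3 polynomial uniquely.
Write h(t) = at^3 + bt^2 + ct + d. Substituting each data point gives a linear system:
  -a + b - c + d = -2
  d = 6
  8a + 4b + 2c + d = 28
  27a + 9b + 3c + d = 114
Solving the system yields a = 6, b = -5, c = -3, d = 6.
So h(t) = 6t^3 - 5t^2 - 3t + 6.
Then h(1) = 4.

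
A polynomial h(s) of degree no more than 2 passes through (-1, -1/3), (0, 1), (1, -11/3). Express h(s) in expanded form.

Write h(s) = as^2 + bs + c. Substituting each data point gives a linear system:
  a - b + c = -1/3
  c = 1
  a + b + c = -11/3
Solving the system yields a = -3, b = -5/3, c = 1.
So h(s) = -3s² - (5/3)s + 1.
Check: h(1) = -11/3. ✓

h(s) = -3s^2 - (5/3)s + 1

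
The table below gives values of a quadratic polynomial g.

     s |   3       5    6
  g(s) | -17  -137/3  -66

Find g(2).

-26/3

Write g(s) = as^2 + bs + c. Substituting each data point gives a linear system:
  9a + 3b + c = -17
  25a + 5b + c = -137/3
  36a + 6b + c = -66
Solving the system yields a = -2, b = 5/3, c = -4.
So g(s) = -2s^2 + (5/3)s - 4.
Then g(2) = -26/3.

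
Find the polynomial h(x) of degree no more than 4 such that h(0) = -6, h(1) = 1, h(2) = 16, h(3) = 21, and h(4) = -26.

h(x) = -x^4 + 3x^3 + 2x^2 + 3x - 6

Write h(x) = ax^4 + bx^3 + cx^2 + dx + e. Substituting each data point gives a linear system:
  e = -6
  a + b + c + d + e = 1
  16a + 8b + 4c + 2d + e = 16
  81a + 27b + 9c + 3d + e = 21
  256a + 64b + 16c + 4d + e = -26
Solving the system yields a = -1, b = 3, c = 2, d = 3, e = -6.
So h(x) = -x^4 + 3x^3 + 2x^2 + 3x - 6.
Check: h(4) = -26. ✓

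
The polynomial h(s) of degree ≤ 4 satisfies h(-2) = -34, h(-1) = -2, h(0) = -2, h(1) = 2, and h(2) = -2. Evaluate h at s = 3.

-74

Write h(s) = as^4 + bs^3 + cs^2 + ds + e. Substituting each data point gives a linear system:
  16a - 8b + 4c - 2d + e = -34
  a - b + c - d + e = -2
  e = -2
  a + b + c + d + e = 2
  16a + 8b + 4c + 2d + e = -2
Solving the system yields a = -2, b = 2, c = 4, d = 0, e = -2.
So h(s) = -2s⁴ + 2s³ + 4s² - 2.
Then h(3) = -74.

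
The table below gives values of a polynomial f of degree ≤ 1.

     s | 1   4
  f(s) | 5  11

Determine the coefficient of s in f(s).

2

Write f(s) = as + b. Substituting each data point gives a linear system:
  a + b = 5
  4a + b = 11
Solving the system yields a = 2, b = 3.
So f(s) = 2s + 3.
The leading coefficient is 2.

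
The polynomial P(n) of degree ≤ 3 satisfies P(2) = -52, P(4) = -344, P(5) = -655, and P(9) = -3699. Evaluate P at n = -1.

11

Write P(n) = an^3 + bn^2 + cn + d. Substituting each data point gives a linear system:
  8a + 4b + 2c + d = -52
  64a + 16b + 4c + d = -344
  125a + 25b + 5c + d = -655
  729a + 81b + 9c + d = -3699
Solving the system yields a = -5, b = 0, c = -6, d = 0.
So P(n) = -5n^3 - 6n.
Then P(-1) = 11.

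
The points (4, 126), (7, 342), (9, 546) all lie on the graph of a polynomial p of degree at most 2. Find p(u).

Write p(u) = au^2 + bu + c. Substituting each data point gives a linear system:
  16a + 4b + c = 126
  49a + 7b + c = 342
  81a + 9b + c = 546
Solving the system yields a = 6, b = 6, c = 6.
So p(u) = 6u² + 6u + 6.
Check: p(9) = 546. ✓

p(u) = 6u^2 + 6u + 6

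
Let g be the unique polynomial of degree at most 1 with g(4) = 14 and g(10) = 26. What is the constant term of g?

6

Write g(u) = au + b. Substituting each data point gives a linear system:
  4a + b = 14
  10a + b = 26
Solving the system yields a = 2, b = 6.
So g(u) = 2u + 6.
The constant term is 6.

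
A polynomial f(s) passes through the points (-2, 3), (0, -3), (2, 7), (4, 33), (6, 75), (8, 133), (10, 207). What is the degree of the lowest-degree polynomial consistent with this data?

2

Forward differences of the values at s = -2, 0, 2, 4, 6, 8, 10:
  f  : 3  -3  7  33  75  133  207
  Δ  : -6  10  26  42  58  74
  Δ^2: 16  16  16  16  16
  Δ^3: 0  0  0  0
  Δ^4: 0  0  0
  Δ^5: 0  0
  Δ^6: 0
The second differences are constant (16) and nonzero, while all higher differences vanish, so the minimal degree is 2.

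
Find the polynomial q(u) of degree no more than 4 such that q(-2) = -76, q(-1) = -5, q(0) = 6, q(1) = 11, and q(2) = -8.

Write q(u) = au^4 + bu^3 + cu^2 + du + e. Substituting each data point gives a linear system:
  16a - 8b + 4c - 2d + e = -76
  a - b + c - d + e = -5
  e = 6
  a + b + c + d + e = 11
  16a + 8b + 4c + 2d + e = -8
Solving the system yields a = -3, b = 3, c = 0, d = 5, e = 6.
So q(u) = -3u^4 + 3u^3 + 5u + 6.
Check: q(2) = -8. ✓

q(u) = -3u^4 + 3u^3 + 5u + 6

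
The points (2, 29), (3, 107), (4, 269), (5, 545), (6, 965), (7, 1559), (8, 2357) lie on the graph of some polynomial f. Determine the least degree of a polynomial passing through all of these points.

3

Forward differences of the values at u = 2, 3, 4, 5, 6, 7, 8:
  f  : 29  107  269  545  965  1559  2357
  Δ  : 78  162  276  420  594  798
  Δ^2: 84  114  144  174  204
  Δ^3: 30  30  30  30
  Δ^4: 0  0  0
  Δ^5: 0  0
  Δ^6: 0
The third differences are constant (30) and nonzero, while all higher differences vanish, so the minimal degree is 3.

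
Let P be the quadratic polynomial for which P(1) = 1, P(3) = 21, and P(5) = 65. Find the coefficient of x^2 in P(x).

3

Write P(x) = ax^2 + bx + c. Substituting each data point gives a linear system:
  a + b + c = 1
  9a + 3b + c = 21
  25a + 5b + c = 65
Solving the system yields a = 3, b = -2, c = 0.
So P(x) = 3x^2 - 2x.
The leading coefficient is 3.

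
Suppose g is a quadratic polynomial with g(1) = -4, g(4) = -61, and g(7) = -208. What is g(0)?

-5

Using the Lagrange interpolation formula with nodes 1, 4, 7:
  L_0(t) = (t - 4)(t - 7) / 18
  L_1(t) = (t - 1)(t - 7) / -9
  L_2(t) = (t - 1)(t - 4) / 18
Then g(t) = -4·L_0(t) - 61·L_1(t) - 208·L_2(t).
Expanding and collecting terms gives g(t) = -5t^2 + 6t - 5.
Evaluating at t = 0: g(0) = -5.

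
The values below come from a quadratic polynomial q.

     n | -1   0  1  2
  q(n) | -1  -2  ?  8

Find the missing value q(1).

The 3 known points determine the degree-2 polynomial uniquely.
Write q(n) = an^2 + bn + c. Substituting each data point gives a linear system:
  a - b + c = -1
  c = -2
  4a + 2b + c = 8
Solving the system yields a = 2, b = 1, c = -2.
So q(n) = 2n² + n - 2.
Then q(1) = 1.

1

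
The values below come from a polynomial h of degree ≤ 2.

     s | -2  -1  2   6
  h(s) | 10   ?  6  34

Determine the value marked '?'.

6

The 3 known points determine the degree-2 polynomial uniquely.
Write h(s) = as^2 + bs + c. Substituting each data point gives a linear system:
  4a - 2b + c = 10
  4a + 2b + c = 6
  36a + 6b + c = 34
Solving the system yields a = 1, b = -1, c = 4.
So h(s) = s² - s + 4.
Then h(-1) = 6.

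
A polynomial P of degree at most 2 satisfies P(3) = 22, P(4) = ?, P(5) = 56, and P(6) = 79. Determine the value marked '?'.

37

On equispaced nodes a degree-2 polynomial has vanishing third forward difference, so
  - P(3) + 3·P(4) - 3·P(5) + P(6) = 0.
Substituting the known values and solving for P(4):
  3·P(4) = 111
  P(4) = 37.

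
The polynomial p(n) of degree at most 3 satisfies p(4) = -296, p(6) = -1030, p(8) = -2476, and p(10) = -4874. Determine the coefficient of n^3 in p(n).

Write p(n) = an^3 + bn^2 + cn + d. Substituting each data point gives a linear system:
  64a + 16b + 4c + d = -296
  216a + 36b + 6c + d = -1030
  512a + 64b + 8c + d = -2476
  1000a + 100b + 10c + d = -4874
Solving the system yields a = -5, b = 1, c = 3, d = -4.
So p(n) = -5n^3 + n^2 + 3n - 4.
The leading coefficient is -5.

-5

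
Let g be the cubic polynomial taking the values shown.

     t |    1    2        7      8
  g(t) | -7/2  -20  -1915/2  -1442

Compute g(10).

-2852

Using the Lagrange interpolation formula with nodes 1, 2, 7, 8:
  L_0(t) = (t - 2)(t - 7)(t - 8) / -42
  L_1(t) = (t - 1)(t - 7)(t - 8) / 30
  L_2(t) = (t - 1)(t - 2)(t - 8) / -30
  L_3(t) = (t - 1)(t - 2)(t - 7) / 42
Then g(t) = -7/2·L_0(t) - 20·L_1(t) - 1915/2·L_2(t) - 1442·L_3(t).
Expanding and collecting terms gives g(t) = -3t³ + (3/2)t² - 2.
Evaluating at t = 10: g(10) = -2852.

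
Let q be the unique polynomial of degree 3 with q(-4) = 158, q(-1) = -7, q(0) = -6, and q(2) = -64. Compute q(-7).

1079

Write q(x) = ax^3 + bx^2 + cx + d. Substituting each data point gives a linear system:
  -64a + 16b - 4c + d = 158
  -a + b - c + d = -7
  d = -6
  8a + 4b + 2c + d = -64
Solving the system yields a = -4, b = -6, c = -1, d = -6.
So q(x) = -4x³ - 6x² - x - 6.
Then q(-7) = 1079.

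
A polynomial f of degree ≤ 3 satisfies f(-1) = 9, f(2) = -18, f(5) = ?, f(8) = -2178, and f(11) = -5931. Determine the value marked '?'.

The 4 known points determine the degree-3 polynomial uniquely.
Write f(t) = at^3 + bt^2 + ct + d. Substituting each data point gives a linear system:
  -a + b - c + d = 9
  8a + 4b + 2c + d = -18
  512a + 64b + 8c + d = -2178
  1331a + 121b + 11c + d = -5931
Solving the system yields a = -5, b = 6, c = 0, d = -2.
So f(t) = -5t³ + 6t² - 2.
Then f(5) = -477.

-477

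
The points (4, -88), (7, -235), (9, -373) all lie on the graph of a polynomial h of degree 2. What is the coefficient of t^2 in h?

Write h(t) = at^2 + bt + c. Substituting each data point gives a linear system:
  16a + 4b + c = -88
  49a + 7b + c = -235
  81a + 9b + c = -373
Solving the system yields a = -4, b = -5, c = -4.
So h(t) = -4t² - 5t - 4.
The leading coefficient is -4.

-4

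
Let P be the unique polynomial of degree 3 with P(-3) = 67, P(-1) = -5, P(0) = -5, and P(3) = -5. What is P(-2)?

Write P(t) = at^3 + bt^2 + ct + d. Substituting each data point gives a linear system:
  -27a + 9b - 3c + d = 67
  -a + b - c + d = -5
  d = -5
  27a + 9b + 3c + d = -5
Solving the system yields a = -2, b = 4, c = 6, d = -5.
So P(t) = -2t³ + 4t² + 6t - 5.
Then P(-2) = 15.

15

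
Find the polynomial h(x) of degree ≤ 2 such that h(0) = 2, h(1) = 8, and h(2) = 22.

h(x) = 4x^2 + 2x + 2

Using the Lagrange interpolation formula with nodes 0, 1, 2:
  L_0(x) = (x - 1)(x - 2) / 2
  L_1(x) = x(x - 2) / -1
  L_2(x) = x(x - 1) / 2
Then h(x) = 2·L_0(x) + 8·L_1(x) + 22·L_2(x).
Expanding and collecting terms gives h(x) = 4x^2 + 2x + 2.
Check: h(1) = 8. ✓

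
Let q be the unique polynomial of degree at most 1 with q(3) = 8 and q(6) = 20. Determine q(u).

Using the Lagrange interpolation formula with nodes 3, 6:
  L_0(u) = (u - 6) / -3
  L_1(u) = (u - 3) / 3
Then q(u) = 8·L_0(u) + 20·L_1(u).
Expanding and collecting terms gives q(u) = 4u - 4.
Check: q(6) = 20. ✓

q(u) = 4u - 4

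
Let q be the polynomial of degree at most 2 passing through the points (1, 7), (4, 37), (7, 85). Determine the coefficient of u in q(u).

Write q(u) = au^2 + bu + c. Substituting each data point gives a linear system:
  a + b + c = 7
  16a + 4b + c = 37
  49a + 7b + c = 85
Solving the system yields a = 1, b = 5, c = 1.
So q(u) = u^2 + 5u + 1.
The coefficient of u is 5.

5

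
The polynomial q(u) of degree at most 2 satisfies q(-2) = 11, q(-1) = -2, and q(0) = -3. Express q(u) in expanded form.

q(u) = 6u^2 + 5u - 3

Write q(u) = au^2 + bu + c. Substituting each data point gives a linear system:
  4a - 2b + c = 11
  a - b + c = -2
  c = -3
Solving the system yields a = 6, b = 5, c = -3.
So q(u) = 6u^2 + 5u - 3.
Check: q(0) = -3. ✓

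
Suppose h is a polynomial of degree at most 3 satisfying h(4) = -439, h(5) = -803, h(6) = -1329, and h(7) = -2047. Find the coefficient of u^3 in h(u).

Write h(u) = au^3 + bu^2 + cu + d. Substituting each data point gives a linear system:
  64a + 16b + 4c + d = -439
  125a + 25b + 5c + d = -803
  216a + 36b + 6c + d = -1329
  343a + 49b + 7c + d = -2047
Solving the system yields a = -5, b = -6, c = -5, d = -3.
So h(u) = -5u^3 - 6u^2 - 5u - 3.
The leading coefficient is -5.

-5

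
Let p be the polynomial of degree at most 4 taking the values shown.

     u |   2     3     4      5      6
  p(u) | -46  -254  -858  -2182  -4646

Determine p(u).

Write p(u) = au^4 + bu^3 + cu^2 + du + e. Substituting each data point gives a linear system:
  16a + 8b + 4c + 2d + e = -46
  81a + 27b + 9c + 3d + e = -254
  256a + 64b + 16c + 4d + e = -858
  625a + 125b + 25c + 5d + e = -2182
  1296a + 216b + 36c + 6d + e = -4646
Solving the system yields a = -4, b = 2, c = 4, d = -6, e = -2.
So p(u) = -4u^4 + 2u^3 + 4u^2 - 6u - 2.
Check: p(2) = -46. ✓

p(u) = -4u^4 + 2u^3 + 4u^2 - 6u - 2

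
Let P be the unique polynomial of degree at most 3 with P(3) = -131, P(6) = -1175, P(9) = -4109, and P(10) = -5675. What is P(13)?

-12641

Write P(n) = an^3 + bn^2 + cn + d. Substituting each data point gives a linear system:
  27a + 9b + 3c + d = -131
  216a + 36b + 6c + d = -1175
  729a + 81b + 9c + d = -4109
  1000a + 100b + 10c + d = -5675
Solving the system yields a = -6, b = 3, c = 3, d = -5.
So P(n) = -6n³ + 3n² + 3n - 5.
Then P(13) = -12641.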